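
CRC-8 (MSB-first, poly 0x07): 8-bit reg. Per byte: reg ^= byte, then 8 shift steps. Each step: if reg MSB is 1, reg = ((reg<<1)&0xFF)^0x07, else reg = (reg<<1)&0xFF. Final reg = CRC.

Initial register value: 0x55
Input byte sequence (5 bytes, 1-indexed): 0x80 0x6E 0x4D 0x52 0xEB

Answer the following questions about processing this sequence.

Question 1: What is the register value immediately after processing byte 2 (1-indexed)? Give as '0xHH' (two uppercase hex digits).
After byte 1 (0x80): reg=0x25
After byte 2 (0x6E): reg=0xF6

Answer: 0xF6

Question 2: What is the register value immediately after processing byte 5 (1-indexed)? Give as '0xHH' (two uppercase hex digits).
After byte 1 (0x80): reg=0x25
After byte 2 (0x6E): reg=0xF6
After byte 3 (0x4D): reg=0x28
After byte 4 (0x52): reg=0x61
After byte 5 (0xEB): reg=0xBF

Answer: 0xBF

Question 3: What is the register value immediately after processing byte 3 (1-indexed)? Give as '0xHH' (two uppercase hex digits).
Answer: 0x28

Derivation:
After byte 1 (0x80): reg=0x25
After byte 2 (0x6E): reg=0xF6
After byte 3 (0x4D): reg=0x28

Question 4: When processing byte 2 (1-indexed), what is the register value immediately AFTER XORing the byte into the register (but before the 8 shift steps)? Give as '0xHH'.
Answer: 0x4B

Derivation:
Register before byte 2: 0x25
Byte 2: 0x6E
0x25 XOR 0x6E = 0x4B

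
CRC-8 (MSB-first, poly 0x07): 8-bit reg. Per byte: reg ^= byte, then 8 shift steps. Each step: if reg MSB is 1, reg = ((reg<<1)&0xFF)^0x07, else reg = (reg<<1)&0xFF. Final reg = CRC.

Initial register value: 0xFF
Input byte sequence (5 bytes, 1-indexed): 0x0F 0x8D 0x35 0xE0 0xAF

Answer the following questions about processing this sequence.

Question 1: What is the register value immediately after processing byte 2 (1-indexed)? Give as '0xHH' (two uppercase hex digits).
After byte 1 (0x0F): reg=0xDE
After byte 2 (0x8D): reg=0xBE

Answer: 0xBE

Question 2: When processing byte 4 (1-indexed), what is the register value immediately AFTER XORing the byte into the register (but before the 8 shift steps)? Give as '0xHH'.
Answer: 0x58

Derivation:
Register before byte 4: 0xB8
Byte 4: 0xE0
0xB8 XOR 0xE0 = 0x58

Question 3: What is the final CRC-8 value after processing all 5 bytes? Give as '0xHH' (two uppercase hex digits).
After byte 1 (0x0F): reg=0xDE
After byte 2 (0x8D): reg=0xBE
After byte 3 (0x35): reg=0xB8
After byte 4 (0xE0): reg=0x8F
After byte 5 (0xAF): reg=0xE0

Answer: 0xE0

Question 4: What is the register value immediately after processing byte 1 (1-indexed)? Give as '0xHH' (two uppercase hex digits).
After byte 1 (0x0F): reg=0xDE

Answer: 0xDE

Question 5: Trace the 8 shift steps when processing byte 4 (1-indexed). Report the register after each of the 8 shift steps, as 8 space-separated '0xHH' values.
Answer: 0xB0 0x67 0xCE 0x9B 0x31 0x62 0xC4 0x8F

Derivation:
After byte 1 (0x0F): reg=0xDE
After byte 2 (0x8D): reg=0xBE
After byte 3 (0x35): reg=0xB8
Register before byte 4: 0xB8
After XOR with byte 0xE0: 0x58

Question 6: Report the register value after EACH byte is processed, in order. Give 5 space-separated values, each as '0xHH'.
0xDE 0xBE 0xB8 0x8F 0xE0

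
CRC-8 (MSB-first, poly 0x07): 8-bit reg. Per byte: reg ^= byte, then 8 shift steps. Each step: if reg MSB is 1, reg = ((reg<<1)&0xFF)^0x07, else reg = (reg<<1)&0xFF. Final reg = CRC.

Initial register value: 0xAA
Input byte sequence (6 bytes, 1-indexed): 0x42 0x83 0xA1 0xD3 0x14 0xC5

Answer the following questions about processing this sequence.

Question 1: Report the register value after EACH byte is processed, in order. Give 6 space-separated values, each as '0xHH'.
0x96 0x6B 0x78 0x58 0xE3 0xF2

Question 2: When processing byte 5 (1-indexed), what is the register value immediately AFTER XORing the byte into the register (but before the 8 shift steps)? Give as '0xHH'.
Answer: 0x4C

Derivation:
Register before byte 5: 0x58
Byte 5: 0x14
0x58 XOR 0x14 = 0x4C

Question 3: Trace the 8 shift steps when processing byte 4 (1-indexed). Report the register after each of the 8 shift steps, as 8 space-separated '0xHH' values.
Answer: 0x51 0xA2 0x43 0x86 0x0B 0x16 0x2C 0x58

Derivation:
After byte 1 (0x42): reg=0x96
After byte 2 (0x83): reg=0x6B
After byte 3 (0xA1): reg=0x78
Register before byte 4: 0x78
After XOR with byte 0xD3: 0xAB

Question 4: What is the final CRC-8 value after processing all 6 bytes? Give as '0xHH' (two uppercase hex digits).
Answer: 0xF2

Derivation:
After byte 1 (0x42): reg=0x96
After byte 2 (0x83): reg=0x6B
After byte 3 (0xA1): reg=0x78
After byte 4 (0xD3): reg=0x58
After byte 5 (0x14): reg=0xE3
After byte 6 (0xC5): reg=0xF2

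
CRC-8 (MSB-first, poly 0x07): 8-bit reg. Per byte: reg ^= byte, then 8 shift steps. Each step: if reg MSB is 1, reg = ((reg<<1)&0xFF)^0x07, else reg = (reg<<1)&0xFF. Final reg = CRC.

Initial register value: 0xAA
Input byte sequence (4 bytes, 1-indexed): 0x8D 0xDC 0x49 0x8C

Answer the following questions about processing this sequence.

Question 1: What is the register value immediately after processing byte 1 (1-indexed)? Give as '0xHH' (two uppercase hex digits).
Answer: 0xF5

Derivation:
After byte 1 (0x8D): reg=0xF5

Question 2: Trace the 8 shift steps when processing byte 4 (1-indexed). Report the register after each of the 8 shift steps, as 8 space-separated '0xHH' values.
Answer: 0xCE 0x9B 0x31 0x62 0xC4 0x8F 0x19 0x32

Derivation:
After byte 1 (0x8D): reg=0xF5
After byte 2 (0xDC): reg=0xDF
After byte 3 (0x49): reg=0xEB
Register before byte 4: 0xEB
After XOR with byte 0x8C: 0x67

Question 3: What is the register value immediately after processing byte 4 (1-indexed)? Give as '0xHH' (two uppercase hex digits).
After byte 1 (0x8D): reg=0xF5
After byte 2 (0xDC): reg=0xDF
After byte 3 (0x49): reg=0xEB
After byte 4 (0x8C): reg=0x32

Answer: 0x32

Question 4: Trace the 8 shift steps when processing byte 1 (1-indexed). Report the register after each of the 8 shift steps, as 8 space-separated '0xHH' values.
Answer: 0x4E 0x9C 0x3F 0x7E 0xFC 0xFF 0xF9 0xF5

Derivation:
Register before byte 1: 0xAA
After XOR with byte 0x8D: 0x27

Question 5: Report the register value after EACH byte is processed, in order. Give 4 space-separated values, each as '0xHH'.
0xF5 0xDF 0xEB 0x32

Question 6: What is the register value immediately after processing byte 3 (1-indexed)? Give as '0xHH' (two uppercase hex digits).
After byte 1 (0x8D): reg=0xF5
After byte 2 (0xDC): reg=0xDF
After byte 3 (0x49): reg=0xEB

Answer: 0xEB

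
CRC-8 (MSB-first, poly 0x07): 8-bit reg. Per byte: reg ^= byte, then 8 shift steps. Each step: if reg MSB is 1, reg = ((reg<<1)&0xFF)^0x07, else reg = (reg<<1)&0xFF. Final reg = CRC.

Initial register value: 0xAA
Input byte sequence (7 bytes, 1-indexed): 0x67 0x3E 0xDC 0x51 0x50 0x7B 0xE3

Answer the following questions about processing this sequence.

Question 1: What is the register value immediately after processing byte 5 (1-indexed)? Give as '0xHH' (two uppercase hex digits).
After byte 1 (0x67): reg=0x6D
After byte 2 (0x3E): reg=0xBE
After byte 3 (0xDC): reg=0x29
After byte 4 (0x51): reg=0x6F
After byte 5 (0x50): reg=0xBD

Answer: 0xBD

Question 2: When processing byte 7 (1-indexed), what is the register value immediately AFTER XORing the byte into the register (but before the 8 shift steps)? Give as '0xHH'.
Register before byte 7: 0x5C
Byte 7: 0xE3
0x5C XOR 0xE3 = 0xBF

Answer: 0xBF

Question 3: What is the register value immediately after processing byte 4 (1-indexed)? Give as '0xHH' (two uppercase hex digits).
After byte 1 (0x67): reg=0x6D
After byte 2 (0x3E): reg=0xBE
After byte 3 (0xDC): reg=0x29
After byte 4 (0x51): reg=0x6F

Answer: 0x6F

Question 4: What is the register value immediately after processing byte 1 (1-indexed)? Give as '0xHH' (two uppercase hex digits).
Answer: 0x6D

Derivation:
After byte 1 (0x67): reg=0x6D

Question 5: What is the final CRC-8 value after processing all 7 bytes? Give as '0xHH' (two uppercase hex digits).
After byte 1 (0x67): reg=0x6D
After byte 2 (0x3E): reg=0xBE
After byte 3 (0xDC): reg=0x29
After byte 4 (0x51): reg=0x6F
After byte 5 (0x50): reg=0xBD
After byte 6 (0x7B): reg=0x5C
After byte 7 (0xE3): reg=0x34

Answer: 0x34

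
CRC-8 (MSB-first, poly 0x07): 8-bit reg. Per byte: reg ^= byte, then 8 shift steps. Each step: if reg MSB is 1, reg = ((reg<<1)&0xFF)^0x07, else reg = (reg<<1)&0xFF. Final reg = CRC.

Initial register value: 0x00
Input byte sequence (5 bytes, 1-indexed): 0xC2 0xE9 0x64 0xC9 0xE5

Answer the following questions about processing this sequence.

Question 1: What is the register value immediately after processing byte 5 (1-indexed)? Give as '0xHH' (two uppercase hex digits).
After byte 1 (0xC2): reg=0x40
After byte 2 (0xE9): reg=0x56
After byte 3 (0x64): reg=0x9E
After byte 4 (0xC9): reg=0xA2
After byte 5 (0xE5): reg=0xD2

Answer: 0xD2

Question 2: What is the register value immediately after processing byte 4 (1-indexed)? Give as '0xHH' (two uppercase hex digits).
After byte 1 (0xC2): reg=0x40
After byte 2 (0xE9): reg=0x56
After byte 3 (0x64): reg=0x9E
After byte 4 (0xC9): reg=0xA2

Answer: 0xA2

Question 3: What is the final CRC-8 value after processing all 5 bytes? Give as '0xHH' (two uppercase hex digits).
Answer: 0xD2

Derivation:
After byte 1 (0xC2): reg=0x40
After byte 2 (0xE9): reg=0x56
After byte 3 (0x64): reg=0x9E
After byte 4 (0xC9): reg=0xA2
After byte 5 (0xE5): reg=0xD2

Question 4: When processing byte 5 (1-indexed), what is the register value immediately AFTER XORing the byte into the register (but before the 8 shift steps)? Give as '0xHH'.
Answer: 0x47

Derivation:
Register before byte 5: 0xA2
Byte 5: 0xE5
0xA2 XOR 0xE5 = 0x47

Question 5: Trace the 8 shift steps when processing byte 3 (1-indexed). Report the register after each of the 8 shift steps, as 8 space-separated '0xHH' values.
Answer: 0x64 0xC8 0x97 0x29 0x52 0xA4 0x4F 0x9E

Derivation:
After byte 1 (0xC2): reg=0x40
After byte 2 (0xE9): reg=0x56
Register before byte 3: 0x56
After XOR with byte 0x64: 0x32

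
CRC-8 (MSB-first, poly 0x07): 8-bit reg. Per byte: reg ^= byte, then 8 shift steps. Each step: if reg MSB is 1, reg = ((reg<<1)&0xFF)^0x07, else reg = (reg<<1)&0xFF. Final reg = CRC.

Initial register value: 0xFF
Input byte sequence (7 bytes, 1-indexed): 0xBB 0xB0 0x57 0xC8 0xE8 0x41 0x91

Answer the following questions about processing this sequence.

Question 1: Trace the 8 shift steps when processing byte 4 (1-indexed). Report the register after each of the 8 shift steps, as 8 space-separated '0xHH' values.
Answer: 0x10 0x20 0x40 0x80 0x07 0x0E 0x1C 0x38

Derivation:
After byte 1 (0xBB): reg=0xDB
After byte 2 (0xB0): reg=0x16
After byte 3 (0x57): reg=0xC0
Register before byte 4: 0xC0
After XOR with byte 0xC8: 0x08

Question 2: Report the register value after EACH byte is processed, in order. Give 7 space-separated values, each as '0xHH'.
0xDB 0x16 0xC0 0x38 0x3E 0x7A 0x9F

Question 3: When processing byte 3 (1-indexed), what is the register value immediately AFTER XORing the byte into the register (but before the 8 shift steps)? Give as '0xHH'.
Register before byte 3: 0x16
Byte 3: 0x57
0x16 XOR 0x57 = 0x41

Answer: 0x41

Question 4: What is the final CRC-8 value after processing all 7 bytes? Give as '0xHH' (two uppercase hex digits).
After byte 1 (0xBB): reg=0xDB
After byte 2 (0xB0): reg=0x16
After byte 3 (0x57): reg=0xC0
After byte 4 (0xC8): reg=0x38
After byte 5 (0xE8): reg=0x3E
After byte 6 (0x41): reg=0x7A
After byte 7 (0x91): reg=0x9F

Answer: 0x9F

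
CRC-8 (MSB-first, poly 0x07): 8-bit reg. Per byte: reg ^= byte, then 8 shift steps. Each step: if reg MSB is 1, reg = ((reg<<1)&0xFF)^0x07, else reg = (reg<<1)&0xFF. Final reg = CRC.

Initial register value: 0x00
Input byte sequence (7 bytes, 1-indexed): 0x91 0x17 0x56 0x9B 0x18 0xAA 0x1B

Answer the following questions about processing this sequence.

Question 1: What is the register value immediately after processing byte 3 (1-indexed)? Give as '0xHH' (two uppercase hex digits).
After byte 1 (0x91): reg=0xFE
After byte 2 (0x17): reg=0x91
After byte 3 (0x56): reg=0x5B

Answer: 0x5B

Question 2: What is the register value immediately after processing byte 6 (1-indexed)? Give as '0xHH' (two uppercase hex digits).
After byte 1 (0x91): reg=0xFE
After byte 2 (0x17): reg=0x91
After byte 3 (0x56): reg=0x5B
After byte 4 (0x9B): reg=0x4E
After byte 5 (0x18): reg=0xA5
After byte 6 (0xAA): reg=0x2D

Answer: 0x2D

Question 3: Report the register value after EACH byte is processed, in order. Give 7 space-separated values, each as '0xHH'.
0xFE 0x91 0x5B 0x4E 0xA5 0x2D 0x82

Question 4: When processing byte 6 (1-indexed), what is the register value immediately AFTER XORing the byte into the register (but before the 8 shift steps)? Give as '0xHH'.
Register before byte 6: 0xA5
Byte 6: 0xAA
0xA5 XOR 0xAA = 0x0F

Answer: 0x0F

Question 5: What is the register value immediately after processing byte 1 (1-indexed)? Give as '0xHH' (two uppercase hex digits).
Answer: 0xFE

Derivation:
After byte 1 (0x91): reg=0xFE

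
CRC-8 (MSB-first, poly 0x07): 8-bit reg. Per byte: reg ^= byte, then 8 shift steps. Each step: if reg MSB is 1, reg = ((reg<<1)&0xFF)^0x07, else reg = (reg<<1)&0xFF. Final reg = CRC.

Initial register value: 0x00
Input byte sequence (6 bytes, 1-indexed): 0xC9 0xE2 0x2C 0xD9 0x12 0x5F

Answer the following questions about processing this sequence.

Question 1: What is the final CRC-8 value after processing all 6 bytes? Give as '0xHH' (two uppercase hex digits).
Answer: 0xD7

Derivation:
After byte 1 (0xC9): reg=0x71
After byte 2 (0xE2): reg=0xF0
After byte 3 (0x2C): reg=0x1A
After byte 4 (0xD9): reg=0x47
After byte 5 (0x12): reg=0xAC
After byte 6 (0x5F): reg=0xD7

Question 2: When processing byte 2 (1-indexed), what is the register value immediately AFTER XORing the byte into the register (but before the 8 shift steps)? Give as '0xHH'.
Register before byte 2: 0x71
Byte 2: 0xE2
0x71 XOR 0xE2 = 0x93

Answer: 0x93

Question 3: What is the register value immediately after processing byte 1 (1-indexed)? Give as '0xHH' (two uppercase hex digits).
Answer: 0x71

Derivation:
After byte 1 (0xC9): reg=0x71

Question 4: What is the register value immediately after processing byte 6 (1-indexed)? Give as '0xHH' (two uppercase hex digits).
After byte 1 (0xC9): reg=0x71
After byte 2 (0xE2): reg=0xF0
After byte 3 (0x2C): reg=0x1A
After byte 4 (0xD9): reg=0x47
After byte 5 (0x12): reg=0xAC
After byte 6 (0x5F): reg=0xD7

Answer: 0xD7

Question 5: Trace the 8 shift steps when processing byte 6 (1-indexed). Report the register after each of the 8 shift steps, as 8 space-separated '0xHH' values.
After byte 1 (0xC9): reg=0x71
After byte 2 (0xE2): reg=0xF0
After byte 3 (0x2C): reg=0x1A
After byte 4 (0xD9): reg=0x47
After byte 5 (0x12): reg=0xAC
Register before byte 6: 0xAC
After XOR with byte 0x5F: 0xF3

Answer: 0xE1 0xC5 0x8D 0x1D 0x3A 0x74 0xE8 0xD7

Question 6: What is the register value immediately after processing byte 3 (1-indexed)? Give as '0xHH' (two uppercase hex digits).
After byte 1 (0xC9): reg=0x71
After byte 2 (0xE2): reg=0xF0
After byte 3 (0x2C): reg=0x1A

Answer: 0x1A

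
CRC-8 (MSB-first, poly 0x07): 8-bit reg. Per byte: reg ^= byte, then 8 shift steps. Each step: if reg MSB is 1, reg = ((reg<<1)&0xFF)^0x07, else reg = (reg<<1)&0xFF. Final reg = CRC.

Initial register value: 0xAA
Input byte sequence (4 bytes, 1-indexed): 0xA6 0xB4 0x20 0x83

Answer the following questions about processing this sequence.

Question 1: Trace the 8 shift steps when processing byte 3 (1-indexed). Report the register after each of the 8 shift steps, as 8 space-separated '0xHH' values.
Answer: 0xB5 0x6D 0xDA 0xB3 0x61 0xC2 0x83 0x01

Derivation:
After byte 1 (0xA6): reg=0x24
After byte 2 (0xB4): reg=0xF9
Register before byte 3: 0xF9
After XOR with byte 0x20: 0xD9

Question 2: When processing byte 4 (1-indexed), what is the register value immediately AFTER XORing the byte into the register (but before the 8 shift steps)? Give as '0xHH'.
Answer: 0x82

Derivation:
Register before byte 4: 0x01
Byte 4: 0x83
0x01 XOR 0x83 = 0x82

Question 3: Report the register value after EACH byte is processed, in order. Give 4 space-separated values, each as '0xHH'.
0x24 0xF9 0x01 0x87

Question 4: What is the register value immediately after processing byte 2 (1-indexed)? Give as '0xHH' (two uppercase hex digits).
Answer: 0xF9

Derivation:
After byte 1 (0xA6): reg=0x24
After byte 2 (0xB4): reg=0xF9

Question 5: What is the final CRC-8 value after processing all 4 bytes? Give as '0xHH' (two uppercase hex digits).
Answer: 0x87

Derivation:
After byte 1 (0xA6): reg=0x24
After byte 2 (0xB4): reg=0xF9
After byte 3 (0x20): reg=0x01
After byte 4 (0x83): reg=0x87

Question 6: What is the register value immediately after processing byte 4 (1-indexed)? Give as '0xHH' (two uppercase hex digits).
Answer: 0x87

Derivation:
After byte 1 (0xA6): reg=0x24
After byte 2 (0xB4): reg=0xF9
After byte 3 (0x20): reg=0x01
After byte 4 (0x83): reg=0x87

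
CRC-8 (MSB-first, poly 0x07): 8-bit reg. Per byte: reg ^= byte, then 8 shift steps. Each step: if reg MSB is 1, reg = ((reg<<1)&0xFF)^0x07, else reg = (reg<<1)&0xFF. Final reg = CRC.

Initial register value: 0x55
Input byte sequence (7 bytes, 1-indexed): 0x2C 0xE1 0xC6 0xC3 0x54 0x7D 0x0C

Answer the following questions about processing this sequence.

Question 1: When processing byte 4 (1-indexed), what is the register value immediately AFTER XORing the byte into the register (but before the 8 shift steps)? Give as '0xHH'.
Register before byte 4: 0x57
Byte 4: 0xC3
0x57 XOR 0xC3 = 0x94

Answer: 0x94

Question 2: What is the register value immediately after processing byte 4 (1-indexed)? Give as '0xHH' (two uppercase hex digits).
Answer: 0xE5

Derivation:
After byte 1 (0x2C): reg=0x68
After byte 2 (0xE1): reg=0xB6
After byte 3 (0xC6): reg=0x57
After byte 4 (0xC3): reg=0xE5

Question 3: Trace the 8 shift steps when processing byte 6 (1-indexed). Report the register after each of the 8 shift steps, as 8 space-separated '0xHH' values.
Answer: 0xC6 0x8B 0x11 0x22 0x44 0x88 0x17 0x2E

Derivation:
After byte 1 (0x2C): reg=0x68
After byte 2 (0xE1): reg=0xB6
After byte 3 (0xC6): reg=0x57
After byte 4 (0xC3): reg=0xE5
After byte 5 (0x54): reg=0x1E
Register before byte 6: 0x1E
After XOR with byte 0x7D: 0x63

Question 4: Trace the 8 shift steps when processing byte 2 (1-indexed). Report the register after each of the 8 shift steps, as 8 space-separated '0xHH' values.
Answer: 0x15 0x2A 0x54 0xA8 0x57 0xAE 0x5B 0xB6

Derivation:
After byte 1 (0x2C): reg=0x68
Register before byte 2: 0x68
After XOR with byte 0xE1: 0x89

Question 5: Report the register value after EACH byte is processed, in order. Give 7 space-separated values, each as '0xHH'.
0x68 0xB6 0x57 0xE5 0x1E 0x2E 0xEE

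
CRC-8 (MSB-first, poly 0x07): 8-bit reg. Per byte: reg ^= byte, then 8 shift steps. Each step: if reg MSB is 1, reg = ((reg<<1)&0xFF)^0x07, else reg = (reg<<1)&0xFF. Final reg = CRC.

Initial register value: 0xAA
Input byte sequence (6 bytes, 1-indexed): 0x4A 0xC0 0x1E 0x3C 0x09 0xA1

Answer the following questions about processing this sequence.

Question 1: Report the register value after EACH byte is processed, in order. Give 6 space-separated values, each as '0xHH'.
0xAE 0x0D 0x79 0xDC 0x25 0x95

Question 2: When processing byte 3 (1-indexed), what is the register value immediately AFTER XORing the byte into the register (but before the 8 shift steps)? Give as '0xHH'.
Register before byte 3: 0x0D
Byte 3: 0x1E
0x0D XOR 0x1E = 0x13

Answer: 0x13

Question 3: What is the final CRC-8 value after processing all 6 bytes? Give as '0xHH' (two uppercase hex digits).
Answer: 0x95

Derivation:
After byte 1 (0x4A): reg=0xAE
After byte 2 (0xC0): reg=0x0D
After byte 3 (0x1E): reg=0x79
After byte 4 (0x3C): reg=0xDC
After byte 5 (0x09): reg=0x25
After byte 6 (0xA1): reg=0x95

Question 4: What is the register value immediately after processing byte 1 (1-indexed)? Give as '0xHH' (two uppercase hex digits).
Answer: 0xAE

Derivation:
After byte 1 (0x4A): reg=0xAE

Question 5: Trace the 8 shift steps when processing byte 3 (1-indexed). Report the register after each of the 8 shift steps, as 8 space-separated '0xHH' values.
After byte 1 (0x4A): reg=0xAE
After byte 2 (0xC0): reg=0x0D
Register before byte 3: 0x0D
After XOR with byte 0x1E: 0x13

Answer: 0x26 0x4C 0x98 0x37 0x6E 0xDC 0xBF 0x79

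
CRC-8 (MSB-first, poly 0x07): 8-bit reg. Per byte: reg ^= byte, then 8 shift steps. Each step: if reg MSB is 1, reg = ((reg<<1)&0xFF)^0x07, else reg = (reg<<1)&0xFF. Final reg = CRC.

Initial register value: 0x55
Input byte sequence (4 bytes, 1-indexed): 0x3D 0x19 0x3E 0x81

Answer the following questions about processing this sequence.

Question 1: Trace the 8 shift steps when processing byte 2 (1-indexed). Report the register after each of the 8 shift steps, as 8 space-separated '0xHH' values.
Answer: 0x0C 0x18 0x30 0x60 0xC0 0x87 0x09 0x12

Derivation:
After byte 1 (0x3D): reg=0x1F
Register before byte 2: 0x1F
After XOR with byte 0x19: 0x06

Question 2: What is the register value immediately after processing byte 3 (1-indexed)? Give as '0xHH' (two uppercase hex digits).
After byte 1 (0x3D): reg=0x1F
After byte 2 (0x19): reg=0x12
After byte 3 (0x3E): reg=0xC4

Answer: 0xC4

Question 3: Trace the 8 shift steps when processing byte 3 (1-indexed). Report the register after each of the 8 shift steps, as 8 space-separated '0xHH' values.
Answer: 0x58 0xB0 0x67 0xCE 0x9B 0x31 0x62 0xC4

Derivation:
After byte 1 (0x3D): reg=0x1F
After byte 2 (0x19): reg=0x12
Register before byte 3: 0x12
After XOR with byte 0x3E: 0x2C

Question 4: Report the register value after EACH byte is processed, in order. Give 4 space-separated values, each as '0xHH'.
0x1F 0x12 0xC4 0xDC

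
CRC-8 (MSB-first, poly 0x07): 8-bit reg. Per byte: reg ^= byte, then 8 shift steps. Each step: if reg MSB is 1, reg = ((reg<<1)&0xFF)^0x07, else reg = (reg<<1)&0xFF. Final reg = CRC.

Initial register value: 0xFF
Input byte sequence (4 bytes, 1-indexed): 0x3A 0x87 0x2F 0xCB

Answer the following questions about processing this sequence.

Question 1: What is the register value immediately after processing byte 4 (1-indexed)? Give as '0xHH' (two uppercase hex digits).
After byte 1 (0x3A): reg=0x55
After byte 2 (0x87): reg=0x30
After byte 3 (0x2F): reg=0x5D
After byte 4 (0xCB): reg=0xEB

Answer: 0xEB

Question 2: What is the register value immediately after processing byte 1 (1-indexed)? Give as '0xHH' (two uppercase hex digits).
After byte 1 (0x3A): reg=0x55

Answer: 0x55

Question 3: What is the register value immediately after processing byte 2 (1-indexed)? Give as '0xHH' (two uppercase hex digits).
Answer: 0x30

Derivation:
After byte 1 (0x3A): reg=0x55
After byte 2 (0x87): reg=0x30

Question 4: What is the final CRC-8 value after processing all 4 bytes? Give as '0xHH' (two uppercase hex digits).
After byte 1 (0x3A): reg=0x55
After byte 2 (0x87): reg=0x30
After byte 3 (0x2F): reg=0x5D
After byte 4 (0xCB): reg=0xEB

Answer: 0xEB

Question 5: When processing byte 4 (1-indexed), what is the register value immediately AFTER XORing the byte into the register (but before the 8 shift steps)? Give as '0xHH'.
Answer: 0x96

Derivation:
Register before byte 4: 0x5D
Byte 4: 0xCB
0x5D XOR 0xCB = 0x96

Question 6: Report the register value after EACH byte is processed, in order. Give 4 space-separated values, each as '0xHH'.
0x55 0x30 0x5D 0xEB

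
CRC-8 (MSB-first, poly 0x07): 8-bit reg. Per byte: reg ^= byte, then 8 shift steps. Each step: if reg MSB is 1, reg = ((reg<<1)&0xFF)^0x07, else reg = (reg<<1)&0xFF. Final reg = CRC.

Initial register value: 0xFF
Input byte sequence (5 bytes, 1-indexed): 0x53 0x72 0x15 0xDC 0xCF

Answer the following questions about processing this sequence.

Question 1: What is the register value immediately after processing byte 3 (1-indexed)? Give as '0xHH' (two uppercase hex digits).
After byte 1 (0x53): reg=0x4D
After byte 2 (0x72): reg=0xBD
After byte 3 (0x15): reg=0x51

Answer: 0x51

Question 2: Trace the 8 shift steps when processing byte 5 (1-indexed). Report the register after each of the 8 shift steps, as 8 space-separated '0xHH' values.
Answer: 0xCA 0x93 0x21 0x42 0x84 0x0F 0x1E 0x3C

Derivation:
After byte 1 (0x53): reg=0x4D
After byte 2 (0x72): reg=0xBD
After byte 3 (0x15): reg=0x51
After byte 4 (0xDC): reg=0xAA
Register before byte 5: 0xAA
After XOR with byte 0xCF: 0x65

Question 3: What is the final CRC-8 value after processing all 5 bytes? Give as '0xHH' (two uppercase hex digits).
Answer: 0x3C

Derivation:
After byte 1 (0x53): reg=0x4D
After byte 2 (0x72): reg=0xBD
After byte 3 (0x15): reg=0x51
After byte 4 (0xDC): reg=0xAA
After byte 5 (0xCF): reg=0x3C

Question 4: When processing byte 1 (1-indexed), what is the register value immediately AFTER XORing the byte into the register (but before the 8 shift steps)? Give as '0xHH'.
Register before byte 1: 0xFF
Byte 1: 0x53
0xFF XOR 0x53 = 0xAC

Answer: 0xAC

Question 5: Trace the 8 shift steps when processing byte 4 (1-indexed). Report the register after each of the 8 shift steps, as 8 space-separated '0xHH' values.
Answer: 0x1D 0x3A 0x74 0xE8 0xD7 0xA9 0x55 0xAA

Derivation:
After byte 1 (0x53): reg=0x4D
After byte 2 (0x72): reg=0xBD
After byte 3 (0x15): reg=0x51
Register before byte 4: 0x51
After XOR with byte 0xDC: 0x8D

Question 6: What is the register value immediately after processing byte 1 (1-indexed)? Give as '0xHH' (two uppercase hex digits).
After byte 1 (0x53): reg=0x4D

Answer: 0x4D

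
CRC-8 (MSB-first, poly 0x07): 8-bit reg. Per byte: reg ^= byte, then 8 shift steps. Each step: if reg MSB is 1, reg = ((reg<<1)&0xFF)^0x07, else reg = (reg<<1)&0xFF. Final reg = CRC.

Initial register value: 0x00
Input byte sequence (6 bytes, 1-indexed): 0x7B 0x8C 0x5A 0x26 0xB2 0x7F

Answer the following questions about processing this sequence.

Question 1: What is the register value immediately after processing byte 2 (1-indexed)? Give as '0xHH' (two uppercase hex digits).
After byte 1 (0x7B): reg=0x66
After byte 2 (0x8C): reg=0x98

Answer: 0x98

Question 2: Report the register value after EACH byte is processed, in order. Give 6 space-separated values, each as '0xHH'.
0x66 0x98 0x40 0x35 0x9C 0xA7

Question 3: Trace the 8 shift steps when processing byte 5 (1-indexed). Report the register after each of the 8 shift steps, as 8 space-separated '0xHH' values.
After byte 1 (0x7B): reg=0x66
After byte 2 (0x8C): reg=0x98
After byte 3 (0x5A): reg=0x40
After byte 4 (0x26): reg=0x35
Register before byte 5: 0x35
After XOR with byte 0xB2: 0x87

Answer: 0x09 0x12 0x24 0x48 0x90 0x27 0x4E 0x9C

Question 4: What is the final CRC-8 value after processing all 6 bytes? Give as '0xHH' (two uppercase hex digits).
After byte 1 (0x7B): reg=0x66
After byte 2 (0x8C): reg=0x98
After byte 3 (0x5A): reg=0x40
After byte 4 (0x26): reg=0x35
After byte 5 (0xB2): reg=0x9C
After byte 6 (0x7F): reg=0xA7

Answer: 0xA7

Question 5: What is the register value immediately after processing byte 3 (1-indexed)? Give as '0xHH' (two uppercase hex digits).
Answer: 0x40

Derivation:
After byte 1 (0x7B): reg=0x66
After byte 2 (0x8C): reg=0x98
After byte 3 (0x5A): reg=0x40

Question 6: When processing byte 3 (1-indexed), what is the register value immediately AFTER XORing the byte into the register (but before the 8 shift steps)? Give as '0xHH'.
Register before byte 3: 0x98
Byte 3: 0x5A
0x98 XOR 0x5A = 0xC2

Answer: 0xC2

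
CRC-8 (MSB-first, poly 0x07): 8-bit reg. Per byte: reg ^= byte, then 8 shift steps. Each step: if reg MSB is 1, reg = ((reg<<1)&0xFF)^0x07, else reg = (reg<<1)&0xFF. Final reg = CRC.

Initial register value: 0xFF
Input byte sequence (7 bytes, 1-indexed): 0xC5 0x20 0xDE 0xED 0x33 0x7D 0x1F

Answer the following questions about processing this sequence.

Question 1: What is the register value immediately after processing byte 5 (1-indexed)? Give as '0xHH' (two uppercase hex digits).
After byte 1 (0xC5): reg=0xA6
After byte 2 (0x20): reg=0x9B
After byte 3 (0xDE): reg=0xDC
After byte 4 (0xED): reg=0x97
After byte 5 (0x33): reg=0x75

Answer: 0x75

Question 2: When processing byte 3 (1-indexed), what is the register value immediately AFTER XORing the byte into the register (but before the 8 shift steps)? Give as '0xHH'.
Register before byte 3: 0x9B
Byte 3: 0xDE
0x9B XOR 0xDE = 0x45

Answer: 0x45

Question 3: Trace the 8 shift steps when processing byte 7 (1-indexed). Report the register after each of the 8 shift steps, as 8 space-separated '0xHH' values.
After byte 1 (0xC5): reg=0xA6
After byte 2 (0x20): reg=0x9B
After byte 3 (0xDE): reg=0xDC
After byte 4 (0xED): reg=0x97
After byte 5 (0x33): reg=0x75
After byte 6 (0x7D): reg=0x38
Register before byte 7: 0x38
After XOR with byte 0x1F: 0x27

Answer: 0x4E 0x9C 0x3F 0x7E 0xFC 0xFF 0xF9 0xF5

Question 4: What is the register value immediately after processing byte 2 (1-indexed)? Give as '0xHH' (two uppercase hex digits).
Answer: 0x9B

Derivation:
After byte 1 (0xC5): reg=0xA6
After byte 2 (0x20): reg=0x9B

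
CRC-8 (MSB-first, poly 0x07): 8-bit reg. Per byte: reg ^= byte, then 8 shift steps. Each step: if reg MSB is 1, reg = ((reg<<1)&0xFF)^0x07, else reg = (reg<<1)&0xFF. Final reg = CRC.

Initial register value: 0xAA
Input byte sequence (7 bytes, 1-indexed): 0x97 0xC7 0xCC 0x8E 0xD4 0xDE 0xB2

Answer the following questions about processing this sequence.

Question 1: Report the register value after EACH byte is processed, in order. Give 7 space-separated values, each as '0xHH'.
0xB3 0x4B 0x9C 0x7E 0x5F 0x8E 0xB4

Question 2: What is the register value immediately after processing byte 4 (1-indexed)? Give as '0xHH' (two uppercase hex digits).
After byte 1 (0x97): reg=0xB3
After byte 2 (0xC7): reg=0x4B
After byte 3 (0xCC): reg=0x9C
After byte 4 (0x8E): reg=0x7E

Answer: 0x7E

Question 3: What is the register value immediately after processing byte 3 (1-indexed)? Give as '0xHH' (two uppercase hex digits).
Answer: 0x9C

Derivation:
After byte 1 (0x97): reg=0xB3
After byte 2 (0xC7): reg=0x4B
After byte 3 (0xCC): reg=0x9C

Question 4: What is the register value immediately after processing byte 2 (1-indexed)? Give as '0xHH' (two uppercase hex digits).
Answer: 0x4B

Derivation:
After byte 1 (0x97): reg=0xB3
After byte 2 (0xC7): reg=0x4B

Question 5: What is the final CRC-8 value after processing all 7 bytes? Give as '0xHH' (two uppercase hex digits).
After byte 1 (0x97): reg=0xB3
After byte 2 (0xC7): reg=0x4B
After byte 3 (0xCC): reg=0x9C
After byte 4 (0x8E): reg=0x7E
After byte 5 (0xD4): reg=0x5F
After byte 6 (0xDE): reg=0x8E
After byte 7 (0xB2): reg=0xB4

Answer: 0xB4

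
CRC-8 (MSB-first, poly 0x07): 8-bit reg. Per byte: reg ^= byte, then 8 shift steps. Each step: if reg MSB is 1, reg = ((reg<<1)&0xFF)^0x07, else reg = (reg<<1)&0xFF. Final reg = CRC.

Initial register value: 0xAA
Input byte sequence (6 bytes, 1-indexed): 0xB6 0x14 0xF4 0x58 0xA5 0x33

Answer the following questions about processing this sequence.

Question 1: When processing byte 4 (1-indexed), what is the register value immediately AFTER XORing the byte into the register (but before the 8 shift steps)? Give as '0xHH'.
Register before byte 4: 0x99
Byte 4: 0x58
0x99 XOR 0x58 = 0xC1

Answer: 0xC1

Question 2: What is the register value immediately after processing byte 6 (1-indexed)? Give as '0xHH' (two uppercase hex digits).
Answer: 0x26

Derivation:
After byte 1 (0xB6): reg=0x54
After byte 2 (0x14): reg=0xC7
After byte 3 (0xF4): reg=0x99
After byte 4 (0x58): reg=0x49
After byte 5 (0xA5): reg=0x8A
After byte 6 (0x33): reg=0x26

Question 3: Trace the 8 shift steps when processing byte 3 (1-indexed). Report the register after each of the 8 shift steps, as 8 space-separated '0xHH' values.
Answer: 0x66 0xCC 0x9F 0x39 0x72 0xE4 0xCF 0x99

Derivation:
After byte 1 (0xB6): reg=0x54
After byte 2 (0x14): reg=0xC7
Register before byte 3: 0xC7
After XOR with byte 0xF4: 0x33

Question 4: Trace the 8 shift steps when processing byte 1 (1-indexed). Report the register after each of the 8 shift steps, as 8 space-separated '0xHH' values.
Register before byte 1: 0xAA
After XOR with byte 0xB6: 0x1C

Answer: 0x38 0x70 0xE0 0xC7 0x89 0x15 0x2A 0x54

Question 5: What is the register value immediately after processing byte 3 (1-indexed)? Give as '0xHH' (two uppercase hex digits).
After byte 1 (0xB6): reg=0x54
After byte 2 (0x14): reg=0xC7
After byte 3 (0xF4): reg=0x99

Answer: 0x99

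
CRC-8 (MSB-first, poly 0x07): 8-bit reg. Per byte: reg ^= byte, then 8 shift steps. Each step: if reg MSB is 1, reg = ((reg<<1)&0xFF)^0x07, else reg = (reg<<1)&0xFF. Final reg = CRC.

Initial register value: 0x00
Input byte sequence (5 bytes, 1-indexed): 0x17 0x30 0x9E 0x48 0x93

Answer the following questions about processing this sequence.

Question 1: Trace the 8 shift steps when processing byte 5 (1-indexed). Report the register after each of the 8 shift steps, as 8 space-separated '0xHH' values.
Answer: 0x79 0xF2 0xE3 0xC1 0x85 0x0D 0x1A 0x34

Derivation:
After byte 1 (0x17): reg=0x65
After byte 2 (0x30): reg=0xAC
After byte 3 (0x9E): reg=0x9E
After byte 4 (0x48): reg=0x2C
Register before byte 5: 0x2C
After XOR with byte 0x93: 0xBF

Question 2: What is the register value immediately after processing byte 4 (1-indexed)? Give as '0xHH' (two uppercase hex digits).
After byte 1 (0x17): reg=0x65
After byte 2 (0x30): reg=0xAC
After byte 3 (0x9E): reg=0x9E
After byte 4 (0x48): reg=0x2C

Answer: 0x2C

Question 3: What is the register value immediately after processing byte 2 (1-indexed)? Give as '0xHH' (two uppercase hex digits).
Answer: 0xAC

Derivation:
After byte 1 (0x17): reg=0x65
After byte 2 (0x30): reg=0xAC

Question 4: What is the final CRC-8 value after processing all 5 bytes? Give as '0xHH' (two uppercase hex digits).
After byte 1 (0x17): reg=0x65
After byte 2 (0x30): reg=0xAC
After byte 3 (0x9E): reg=0x9E
After byte 4 (0x48): reg=0x2C
After byte 5 (0x93): reg=0x34

Answer: 0x34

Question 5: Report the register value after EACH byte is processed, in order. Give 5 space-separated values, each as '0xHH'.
0x65 0xAC 0x9E 0x2C 0x34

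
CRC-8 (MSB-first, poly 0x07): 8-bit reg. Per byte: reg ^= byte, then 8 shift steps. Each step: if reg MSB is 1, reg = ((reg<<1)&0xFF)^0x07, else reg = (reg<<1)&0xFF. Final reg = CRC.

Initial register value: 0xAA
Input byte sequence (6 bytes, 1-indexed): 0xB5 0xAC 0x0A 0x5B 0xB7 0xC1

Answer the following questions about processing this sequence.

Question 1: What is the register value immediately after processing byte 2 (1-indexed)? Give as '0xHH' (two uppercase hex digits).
Answer: 0xD9

Derivation:
After byte 1 (0xB5): reg=0x5D
After byte 2 (0xAC): reg=0xD9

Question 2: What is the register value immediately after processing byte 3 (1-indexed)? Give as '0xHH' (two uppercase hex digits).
Answer: 0x37

Derivation:
After byte 1 (0xB5): reg=0x5D
After byte 2 (0xAC): reg=0xD9
After byte 3 (0x0A): reg=0x37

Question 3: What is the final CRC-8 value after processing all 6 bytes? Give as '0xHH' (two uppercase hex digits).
After byte 1 (0xB5): reg=0x5D
After byte 2 (0xAC): reg=0xD9
After byte 3 (0x0A): reg=0x37
After byte 4 (0x5B): reg=0x03
After byte 5 (0xB7): reg=0x05
After byte 6 (0xC1): reg=0x52

Answer: 0x52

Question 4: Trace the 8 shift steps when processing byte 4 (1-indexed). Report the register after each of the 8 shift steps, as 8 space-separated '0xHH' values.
After byte 1 (0xB5): reg=0x5D
After byte 2 (0xAC): reg=0xD9
After byte 3 (0x0A): reg=0x37
Register before byte 4: 0x37
After XOR with byte 0x5B: 0x6C

Answer: 0xD8 0xB7 0x69 0xD2 0xA3 0x41 0x82 0x03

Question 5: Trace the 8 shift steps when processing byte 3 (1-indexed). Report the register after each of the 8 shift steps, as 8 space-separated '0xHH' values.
Answer: 0xA1 0x45 0x8A 0x13 0x26 0x4C 0x98 0x37

Derivation:
After byte 1 (0xB5): reg=0x5D
After byte 2 (0xAC): reg=0xD9
Register before byte 3: 0xD9
After XOR with byte 0x0A: 0xD3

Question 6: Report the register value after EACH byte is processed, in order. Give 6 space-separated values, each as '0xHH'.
0x5D 0xD9 0x37 0x03 0x05 0x52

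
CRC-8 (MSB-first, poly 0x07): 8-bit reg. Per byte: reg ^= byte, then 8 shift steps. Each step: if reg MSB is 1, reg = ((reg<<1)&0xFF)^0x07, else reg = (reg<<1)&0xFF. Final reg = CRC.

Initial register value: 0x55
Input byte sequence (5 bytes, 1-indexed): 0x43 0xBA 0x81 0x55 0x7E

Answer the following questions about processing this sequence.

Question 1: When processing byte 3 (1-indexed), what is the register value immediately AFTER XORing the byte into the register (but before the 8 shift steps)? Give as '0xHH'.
Register before byte 3: 0x06
Byte 3: 0x81
0x06 XOR 0x81 = 0x87

Answer: 0x87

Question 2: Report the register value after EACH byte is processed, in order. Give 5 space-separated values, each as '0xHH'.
0x62 0x06 0x9C 0x71 0x2D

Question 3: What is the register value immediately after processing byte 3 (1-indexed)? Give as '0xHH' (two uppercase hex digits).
After byte 1 (0x43): reg=0x62
After byte 2 (0xBA): reg=0x06
After byte 3 (0x81): reg=0x9C

Answer: 0x9C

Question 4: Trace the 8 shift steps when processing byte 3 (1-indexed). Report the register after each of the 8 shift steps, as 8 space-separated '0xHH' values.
After byte 1 (0x43): reg=0x62
After byte 2 (0xBA): reg=0x06
Register before byte 3: 0x06
After XOR with byte 0x81: 0x87

Answer: 0x09 0x12 0x24 0x48 0x90 0x27 0x4E 0x9C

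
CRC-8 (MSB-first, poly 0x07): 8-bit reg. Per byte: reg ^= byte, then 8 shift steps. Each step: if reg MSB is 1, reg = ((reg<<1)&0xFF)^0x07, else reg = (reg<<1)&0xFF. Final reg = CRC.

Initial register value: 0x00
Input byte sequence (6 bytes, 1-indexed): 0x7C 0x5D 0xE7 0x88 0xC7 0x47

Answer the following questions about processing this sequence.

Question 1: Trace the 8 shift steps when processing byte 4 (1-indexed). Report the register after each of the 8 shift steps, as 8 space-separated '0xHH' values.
Answer: 0x96 0x2B 0x56 0xAC 0x5F 0xBE 0x7B 0xF6

Derivation:
After byte 1 (0x7C): reg=0x73
After byte 2 (0x5D): reg=0xCA
After byte 3 (0xE7): reg=0xC3
Register before byte 4: 0xC3
After XOR with byte 0x88: 0x4B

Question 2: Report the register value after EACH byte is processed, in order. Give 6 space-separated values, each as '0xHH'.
0x73 0xCA 0xC3 0xF6 0x97 0x3E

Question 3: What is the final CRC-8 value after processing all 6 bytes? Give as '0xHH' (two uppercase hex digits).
After byte 1 (0x7C): reg=0x73
After byte 2 (0x5D): reg=0xCA
After byte 3 (0xE7): reg=0xC3
After byte 4 (0x88): reg=0xF6
After byte 5 (0xC7): reg=0x97
After byte 6 (0x47): reg=0x3E

Answer: 0x3E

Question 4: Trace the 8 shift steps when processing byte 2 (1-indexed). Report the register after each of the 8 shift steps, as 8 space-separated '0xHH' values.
Answer: 0x5C 0xB8 0x77 0xEE 0xDB 0xB1 0x65 0xCA

Derivation:
After byte 1 (0x7C): reg=0x73
Register before byte 2: 0x73
After XOR with byte 0x5D: 0x2E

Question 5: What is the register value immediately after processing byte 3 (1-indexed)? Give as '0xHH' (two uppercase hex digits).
After byte 1 (0x7C): reg=0x73
After byte 2 (0x5D): reg=0xCA
After byte 3 (0xE7): reg=0xC3

Answer: 0xC3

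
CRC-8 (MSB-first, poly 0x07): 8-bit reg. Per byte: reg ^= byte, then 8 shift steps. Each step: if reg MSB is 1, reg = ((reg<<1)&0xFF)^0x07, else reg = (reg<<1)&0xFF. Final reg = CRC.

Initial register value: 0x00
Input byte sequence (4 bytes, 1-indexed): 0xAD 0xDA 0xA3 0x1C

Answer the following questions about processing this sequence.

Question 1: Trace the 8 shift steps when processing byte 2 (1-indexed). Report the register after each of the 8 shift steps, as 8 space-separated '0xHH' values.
Answer: 0x27 0x4E 0x9C 0x3F 0x7E 0xFC 0xFF 0xF9

Derivation:
After byte 1 (0xAD): reg=0x4A
Register before byte 2: 0x4A
After XOR with byte 0xDA: 0x90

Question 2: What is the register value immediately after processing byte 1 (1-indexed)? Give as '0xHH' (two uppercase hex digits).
After byte 1 (0xAD): reg=0x4A

Answer: 0x4A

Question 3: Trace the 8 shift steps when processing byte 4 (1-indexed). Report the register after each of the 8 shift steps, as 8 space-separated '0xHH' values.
Answer: 0x3D 0x7A 0xF4 0xEF 0xD9 0xB5 0x6D 0xDA

Derivation:
After byte 1 (0xAD): reg=0x4A
After byte 2 (0xDA): reg=0xF9
After byte 3 (0xA3): reg=0x81
Register before byte 4: 0x81
After XOR with byte 0x1C: 0x9D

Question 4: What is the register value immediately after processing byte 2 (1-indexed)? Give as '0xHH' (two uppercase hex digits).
Answer: 0xF9

Derivation:
After byte 1 (0xAD): reg=0x4A
After byte 2 (0xDA): reg=0xF9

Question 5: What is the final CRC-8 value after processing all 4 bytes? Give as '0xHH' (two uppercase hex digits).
After byte 1 (0xAD): reg=0x4A
After byte 2 (0xDA): reg=0xF9
After byte 3 (0xA3): reg=0x81
After byte 4 (0x1C): reg=0xDA

Answer: 0xDA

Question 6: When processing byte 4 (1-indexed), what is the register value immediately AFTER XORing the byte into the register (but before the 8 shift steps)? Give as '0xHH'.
Register before byte 4: 0x81
Byte 4: 0x1C
0x81 XOR 0x1C = 0x9D

Answer: 0x9D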